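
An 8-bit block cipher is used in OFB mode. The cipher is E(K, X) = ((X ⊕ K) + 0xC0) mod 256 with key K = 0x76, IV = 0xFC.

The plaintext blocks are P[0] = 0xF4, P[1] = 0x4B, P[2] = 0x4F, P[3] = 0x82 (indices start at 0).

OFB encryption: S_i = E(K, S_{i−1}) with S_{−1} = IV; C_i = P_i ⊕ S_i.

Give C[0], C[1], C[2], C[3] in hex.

C[0]: S = E(K, 0xFC) = 0x4A; 0xF4 ⊕ 0x4A = 0xBE.
C[1]: S = E(K, 0x4A) = 0xFC; 0x4B ⊕ 0xFC = 0xB7.
C[2]: S = E(K, 0xFC) = 0x4A; 0x4F ⊕ 0x4A = 0x05.
C[3]: S = E(K, 0x4A) = 0xFC; 0x82 ⊕ 0xFC = 0x7E.

C[0] = 0xBE, C[1] = 0xB7, C[2] = 0x05, C[3] = 0x7E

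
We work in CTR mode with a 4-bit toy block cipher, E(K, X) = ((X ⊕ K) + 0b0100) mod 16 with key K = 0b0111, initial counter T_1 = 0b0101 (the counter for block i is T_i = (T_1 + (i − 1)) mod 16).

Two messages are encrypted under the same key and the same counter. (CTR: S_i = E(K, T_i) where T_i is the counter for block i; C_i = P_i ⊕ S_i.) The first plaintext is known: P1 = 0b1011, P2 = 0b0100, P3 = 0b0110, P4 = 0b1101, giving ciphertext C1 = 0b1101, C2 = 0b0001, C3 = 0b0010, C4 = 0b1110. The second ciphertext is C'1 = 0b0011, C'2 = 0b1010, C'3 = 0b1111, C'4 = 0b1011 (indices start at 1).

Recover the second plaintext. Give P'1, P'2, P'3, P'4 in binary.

P'1 = 0b0101, P'2 = 0b1111, P'3 = 0b1011, P'4 = 0b1000

In CTR with a reused counter, both messages share the same keystream S_i, so C_i ⊕ C'_i = P_i ⊕ P'_i and thus P'_i = P_i ⊕ C_i ⊕ C'_i.
P'1: 0b1011 ⊕ 0b1101 ⊕ 0b0011 = 0b0101.
P'2: 0b0100 ⊕ 0b0001 ⊕ 0b1010 = 0b1111.
P'3: 0b0110 ⊕ 0b0010 ⊕ 0b1111 = 0b1011.
P'4: 0b1101 ⊕ 0b1110 ⊕ 0b1011 = 0b1000.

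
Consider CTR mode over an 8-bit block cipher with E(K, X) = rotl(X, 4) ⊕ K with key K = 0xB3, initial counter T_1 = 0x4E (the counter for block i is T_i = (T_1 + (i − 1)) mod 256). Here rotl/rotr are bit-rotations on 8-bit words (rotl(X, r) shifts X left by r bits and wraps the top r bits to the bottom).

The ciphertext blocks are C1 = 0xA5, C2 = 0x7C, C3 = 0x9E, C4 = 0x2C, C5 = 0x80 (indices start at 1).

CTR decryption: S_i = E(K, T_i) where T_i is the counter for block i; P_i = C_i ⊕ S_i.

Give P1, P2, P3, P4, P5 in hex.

P1: T = 0x4E, S = E(K, T) = 0x57; 0xA5 ⊕ 0x57 = 0xF2.
P2: T = 0x4F, S = E(K, T) = 0x47; 0x7C ⊕ 0x47 = 0x3B.
P3: T = 0x50, S = E(K, T) = 0xB6; 0x9E ⊕ 0xB6 = 0x28.
P4: T = 0x51, S = E(K, T) = 0xA6; 0x2C ⊕ 0xA6 = 0x8A.
P5: T = 0x52, S = E(K, T) = 0x96; 0x80 ⊕ 0x96 = 0x16.

P1 = 0xF2, P2 = 0x3B, P3 = 0x28, P4 = 0x8A, P5 = 0x16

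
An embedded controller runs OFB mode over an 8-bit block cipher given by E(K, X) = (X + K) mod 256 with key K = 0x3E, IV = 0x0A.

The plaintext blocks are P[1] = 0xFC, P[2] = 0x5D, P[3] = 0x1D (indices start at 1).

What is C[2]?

OFB encryption: S_i = E(K, S_{i−1}) with S_{0} = IV; C_i = P_i ⊕ S_i.
C[1]: S = E(K, 0x0A) = 0x48; 0xFC ⊕ 0x48 = 0xB4.
C[2]: S = E(K, 0x48) = 0x86; 0x5D ⊕ 0x86 = 0xDB.

C[2] = 0xDB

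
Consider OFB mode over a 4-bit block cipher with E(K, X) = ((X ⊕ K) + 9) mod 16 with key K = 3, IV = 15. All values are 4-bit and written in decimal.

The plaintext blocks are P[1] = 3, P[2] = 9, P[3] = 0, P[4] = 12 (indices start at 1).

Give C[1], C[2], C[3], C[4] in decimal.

C[1] = 6, C[2] = 6, C[3] = 5, C[4] = 3

OFB encryption: S_i = E(K, S_{i−1}) with S_{0} = IV; C_i = P_i ⊕ S_i.
C[1]: S = E(K, 15) = 5; 3 ⊕ 5 = 6.
C[2]: S = E(K, 5) = 15; 9 ⊕ 15 = 6.
C[3]: S = E(K, 15) = 5; 0 ⊕ 5 = 5.
C[4]: S = E(K, 5) = 15; 12 ⊕ 15 = 3.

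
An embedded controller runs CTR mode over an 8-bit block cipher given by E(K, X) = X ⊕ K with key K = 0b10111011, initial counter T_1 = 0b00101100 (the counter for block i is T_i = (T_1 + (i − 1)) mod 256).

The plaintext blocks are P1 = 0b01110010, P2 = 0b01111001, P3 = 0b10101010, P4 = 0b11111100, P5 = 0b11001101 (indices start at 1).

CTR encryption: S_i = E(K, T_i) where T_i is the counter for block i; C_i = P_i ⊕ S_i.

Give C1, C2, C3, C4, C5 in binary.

C1 = 0b11100101, C2 = 0b11101111, C3 = 0b00111111, C4 = 0b01101000, C5 = 0b01000110

C1: T = 0b00101100, S = E(K, T) = 0b10010111; 0b01110010 ⊕ 0b10010111 = 0b11100101.
C2: T = 0b00101101, S = E(K, T) = 0b10010110; 0b01111001 ⊕ 0b10010110 = 0b11101111.
C3: T = 0b00101110, S = E(K, T) = 0b10010101; 0b10101010 ⊕ 0b10010101 = 0b00111111.
C4: T = 0b00101111, S = E(K, T) = 0b10010100; 0b11111100 ⊕ 0b10010100 = 0b01101000.
C5: T = 0b00110000, S = E(K, T) = 0b10001011; 0b11001101 ⊕ 0b10001011 = 0b01000110.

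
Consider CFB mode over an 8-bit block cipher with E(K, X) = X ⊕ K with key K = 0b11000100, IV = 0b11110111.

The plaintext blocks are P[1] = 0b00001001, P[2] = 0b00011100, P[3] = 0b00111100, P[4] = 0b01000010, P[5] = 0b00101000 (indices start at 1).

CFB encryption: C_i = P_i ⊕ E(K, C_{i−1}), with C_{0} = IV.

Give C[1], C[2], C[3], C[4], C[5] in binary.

C[1] = 0b00111010, C[2] = 0b11100010, C[3] = 0b00011010, C[4] = 0b10011100, C[5] = 0b01110000

C[1]: E(K, 0b11110111) = 0b00110011; 0b00001001 ⊕ 0b00110011 = 0b00111010.
C[2]: E(K, 0b00111010) = 0b11111110; 0b00011100 ⊕ 0b11111110 = 0b11100010.
C[3]: E(K, 0b11100010) = 0b00100110; 0b00111100 ⊕ 0b00100110 = 0b00011010.
C[4]: E(K, 0b00011010) = 0b11011110; 0b01000010 ⊕ 0b11011110 = 0b10011100.
C[5]: E(K, 0b10011100) = 0b01011000; 0b00101000 ⊕ 0b01011000 = 0b01110000.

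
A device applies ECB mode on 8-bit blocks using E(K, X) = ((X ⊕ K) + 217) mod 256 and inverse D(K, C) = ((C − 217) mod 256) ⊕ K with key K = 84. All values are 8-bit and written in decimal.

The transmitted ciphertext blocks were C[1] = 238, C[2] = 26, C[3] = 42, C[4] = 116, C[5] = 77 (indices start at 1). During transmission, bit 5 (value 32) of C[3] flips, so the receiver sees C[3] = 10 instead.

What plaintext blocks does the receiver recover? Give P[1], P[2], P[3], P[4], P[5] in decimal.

ECB decryption: P_i = D(K, C_i).
Only C[3] changed, to 10. In ECB, a change in C_i affects only P_i. Decrypting the received ciphertext:
P[1]: D(K, 238) = 65.
P[2]: D(K, 26) = 21.
P[3]: D(K, 10) = 101.
P[4]: D(K, 116) = 207.
P[5]: D(K, 77) = 32.
Blocks that differ from the original plaintext: P[3].

P[1] = 65, P[2] = 21, P[3] = 101, P[4] = 207, P[5] = 32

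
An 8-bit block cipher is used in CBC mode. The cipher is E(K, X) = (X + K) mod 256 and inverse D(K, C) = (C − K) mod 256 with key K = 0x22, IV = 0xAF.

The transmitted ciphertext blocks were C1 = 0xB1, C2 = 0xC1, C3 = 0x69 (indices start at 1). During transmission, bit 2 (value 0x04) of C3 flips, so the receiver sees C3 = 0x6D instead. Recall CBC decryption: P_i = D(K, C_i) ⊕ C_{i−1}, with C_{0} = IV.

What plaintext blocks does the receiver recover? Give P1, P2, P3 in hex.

Only C3 changed, to 0x6D. In CBC, a change in C_i garbles P_i and flips the same bit in P_{i+1}. Decrypting the received ciphertext:
P1: D(K, 0xB1) = 0x8F; 0x8F ⊕ 0xAF = 0x20.
P2: D(K, 0xC1) = 0x9F; 0x9F ⊕ 0xB1 = 0x2E.
P3: D(K, 0x6D) = 0x4B; 0x4B ⊕ 0xC1 = 0x8A.
Blocks that differ from the original plaintext: P3.

P1 = 0x20, P2 = 0x2E, P3 = 0x8A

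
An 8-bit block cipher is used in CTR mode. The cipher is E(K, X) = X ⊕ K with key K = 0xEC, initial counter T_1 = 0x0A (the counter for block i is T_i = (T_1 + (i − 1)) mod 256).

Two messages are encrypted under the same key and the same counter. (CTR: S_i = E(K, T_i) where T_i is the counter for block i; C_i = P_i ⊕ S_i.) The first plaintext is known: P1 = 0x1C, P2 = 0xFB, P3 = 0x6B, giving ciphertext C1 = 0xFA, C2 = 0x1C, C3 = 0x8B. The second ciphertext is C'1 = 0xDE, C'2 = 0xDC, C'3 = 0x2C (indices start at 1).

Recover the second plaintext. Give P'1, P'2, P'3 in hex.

P'1 = 0x38, P'2 = 0x3B, P'3 = 0xCC

In CTR with a reused counter, both messages share the same keystream S_i, so C_i ⊕ C'_i = P_i ⊕ P'_i and thus P'_i = P_i ⊕ C_i ⊕ C'_i.
P'1: 0x1C ⊕ 0xFA ⊕ 0xDE = 0x38.
P'2: 0xFB ⊕ 0x1C ⊕ 0xDC = 0x3B.
P'3: 0x6B ⊕ 0x8B ⊕ 0x2C = 0xCC.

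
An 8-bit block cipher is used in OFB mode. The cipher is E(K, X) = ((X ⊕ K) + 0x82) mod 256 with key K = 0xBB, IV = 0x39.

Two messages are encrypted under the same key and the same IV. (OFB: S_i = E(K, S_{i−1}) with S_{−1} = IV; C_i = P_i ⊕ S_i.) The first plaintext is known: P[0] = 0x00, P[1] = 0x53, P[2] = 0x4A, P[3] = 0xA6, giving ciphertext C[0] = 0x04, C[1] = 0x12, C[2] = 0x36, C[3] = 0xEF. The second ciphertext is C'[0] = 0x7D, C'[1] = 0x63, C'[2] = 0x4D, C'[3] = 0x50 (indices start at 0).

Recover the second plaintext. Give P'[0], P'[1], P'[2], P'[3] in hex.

P'[0] = 0x79, P'[1] = 0x22, P'[2] = 0x31, P'[3] = 0x19

In OFB with a reused IV, both messages share the same keystream S_i, so C_i ⊕ C'_i = P_i ⊕ P'_i and thus P'_i = P_i ⊕ C_i ⊕ C'_i.
P'[0]: 0x00 ⊕ 0x04 ⊕ 0x7D = 0x79.
P'[1]: 0x53 ⊕ 0x12 ⊕ 0x63 = 0x22.
P'[2]: 0x4A ⊕ 0x36 ⊕ 0x4D = 0x31.
P'[3]: 0xA6 ⊕ 0xEF ⊕ 0x50 = 0x19.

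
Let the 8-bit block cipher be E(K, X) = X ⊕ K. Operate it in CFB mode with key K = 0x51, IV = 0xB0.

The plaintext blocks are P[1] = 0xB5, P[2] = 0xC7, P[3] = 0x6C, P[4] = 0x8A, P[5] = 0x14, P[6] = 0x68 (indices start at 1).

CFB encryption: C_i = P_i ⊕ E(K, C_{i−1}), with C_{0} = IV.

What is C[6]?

C[6] = 0x58

C[1]: E(K, 0xB0) = 0xE1; 0xB5 ⊕ 0xE1 = 0x54.
C[2]: E(K, 0x54) = 0x05; 0xC7 ⊕ 0x05 = 0xC2.
C[3]: E(K, 0xC2) = 0x93; 0x6C ⊕ 0x93 = 0xFF.
C[4]: E(K, 0xFF) = 0xAE; 0x8A ⊕ 0xAE = 0x24.
C[5]: E(K, 0x24) = 0x75; 0x14 ⊕ 0x75 = 0x61.
C[6]: E(K, 0x61) = 0x30; 0x68 ⊕ 0x30 = 0x58.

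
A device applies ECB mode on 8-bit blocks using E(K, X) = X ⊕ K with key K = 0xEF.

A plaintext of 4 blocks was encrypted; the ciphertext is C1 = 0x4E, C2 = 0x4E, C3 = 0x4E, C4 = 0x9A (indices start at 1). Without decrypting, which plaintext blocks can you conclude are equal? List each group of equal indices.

ECB encrypts each block independently with the same key, so equal ciphertext blocks imply equal plaintext blocks.
C1 = C2 = C3 = 0x4E, so P1 = P2 = P3.

P1 = P2 = P3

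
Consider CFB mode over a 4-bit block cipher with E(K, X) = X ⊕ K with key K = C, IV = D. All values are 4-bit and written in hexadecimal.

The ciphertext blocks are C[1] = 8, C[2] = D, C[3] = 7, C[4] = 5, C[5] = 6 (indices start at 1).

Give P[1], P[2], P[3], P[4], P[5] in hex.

CFB decryption: P_i = C_i ⊕ E(K, C_{i−1}), with C_{0} = IV.
P[1]: E(K, D) = 1; 8 ⊕ 1 = 9.
P[2]: E(K, 8) = 4; D ⊕ 4 = 9.
P[3]: E(K, D) = 1; 7 ⊕ 1 = 6.
P[4]: E(K, 7) = B; 5 ⊕ B = E.
P[5]: E(K, 5) = 9; 6 ⊕ 9 = F.

P[1] = 9, P[2] = 9, P[3] = 6, P[4] = E, P[5] = F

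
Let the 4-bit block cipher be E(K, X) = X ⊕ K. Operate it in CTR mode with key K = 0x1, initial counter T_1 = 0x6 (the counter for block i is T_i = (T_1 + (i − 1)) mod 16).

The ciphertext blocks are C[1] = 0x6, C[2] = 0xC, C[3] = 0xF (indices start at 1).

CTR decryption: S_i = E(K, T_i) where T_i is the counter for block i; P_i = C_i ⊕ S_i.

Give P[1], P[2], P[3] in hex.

P[1]: T = 0x6, S = E(K, T) = 0x7; 0x6 ⊕ 0x7 = 0x1.
P[2]: T = 0x7, S = E(K, T) = 0x6; 0xC ⊕ 0x6 = 0xA.
P[3]: T = 0x8, S = E(K, T) = 0x9; 0xF ⊕ 0x9 = 0x6.

P[1] = 0x1, P[2] = 0xA, P[3] = 0x6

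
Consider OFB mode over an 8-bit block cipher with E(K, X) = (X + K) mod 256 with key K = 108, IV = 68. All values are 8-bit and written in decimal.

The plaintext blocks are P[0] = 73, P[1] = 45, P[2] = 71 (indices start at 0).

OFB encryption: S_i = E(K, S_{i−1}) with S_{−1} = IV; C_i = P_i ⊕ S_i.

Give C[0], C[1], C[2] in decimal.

C[0]: S = E(K, 68) = 176; 73 ⊕ 176 = 249.
C[1]: S = E(K, 176) = 28; 45 ⊕ 28 = 49.
C[2]: S = E(K, 28) = 136; 71 ⊕ 136 = 207.

C[0] = 249, C[1] = 49, C[2] = 207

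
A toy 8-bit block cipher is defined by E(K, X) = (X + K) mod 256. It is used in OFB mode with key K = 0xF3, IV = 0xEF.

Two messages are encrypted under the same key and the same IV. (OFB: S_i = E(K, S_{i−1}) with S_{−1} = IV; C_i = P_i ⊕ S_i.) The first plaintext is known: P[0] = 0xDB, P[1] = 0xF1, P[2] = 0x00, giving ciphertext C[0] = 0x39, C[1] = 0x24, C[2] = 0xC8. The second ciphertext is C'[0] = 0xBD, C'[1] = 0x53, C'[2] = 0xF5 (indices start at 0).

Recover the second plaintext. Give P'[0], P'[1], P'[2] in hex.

P'[0] = 0x5F, P'[1] = 0x86, P'[2] = 0x3D

In OFB with a reused IV, both messages share the same keystream S_i, so C_i ⊕ C'_i = P_i ⊕ P'_i and thus P'_i = P_i ⊕ C_i ⊕ C'_i.
P'[0]: 0xDB ⊕ 0x39 ⊕ 0xBD = 0x5F.
P'[1]: 0xF1 ⊕ 0x24 ⊕ 0x53 = 0x86.
P'[2]: 0x00 ⊕ 0xC8 ⊕ 0xF5 = 0x3D.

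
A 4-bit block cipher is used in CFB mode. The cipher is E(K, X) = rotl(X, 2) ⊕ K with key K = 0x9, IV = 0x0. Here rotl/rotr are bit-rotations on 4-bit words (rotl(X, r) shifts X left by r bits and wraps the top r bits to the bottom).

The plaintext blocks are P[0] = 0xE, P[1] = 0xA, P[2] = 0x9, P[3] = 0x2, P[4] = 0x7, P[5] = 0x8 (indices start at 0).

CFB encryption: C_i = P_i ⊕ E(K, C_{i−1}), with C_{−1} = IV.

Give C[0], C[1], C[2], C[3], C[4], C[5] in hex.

C[0] = 0x7, C[1] = 0xE, C[2] = 0xB, C[3] = 0x5, C[4] = 0xB, C[5] = 0xF

C[0]: E(K, 0x0) = 0x9; 0xE ⊕ 0x9 = 0x7.
C[1]: E(K, 0x7) = 0x4; 0xA ⊕ 0x4 = 0xE.
C[2]: E(K, 0xE) = 0x2; 0x9 ⊕ 0x2 = 0xB.
C[3]: E(K, 0xB) = 0x7; 0x2 ⊕ 0x7 = 0x5.
C[4]: E(K, 0x5) = 0xC; 0x7 ⊕ 0xC = 0xB.
C[5]: E(K, 0xB) = 0x7; 0x8 ⊕ 0x7 = 0xF.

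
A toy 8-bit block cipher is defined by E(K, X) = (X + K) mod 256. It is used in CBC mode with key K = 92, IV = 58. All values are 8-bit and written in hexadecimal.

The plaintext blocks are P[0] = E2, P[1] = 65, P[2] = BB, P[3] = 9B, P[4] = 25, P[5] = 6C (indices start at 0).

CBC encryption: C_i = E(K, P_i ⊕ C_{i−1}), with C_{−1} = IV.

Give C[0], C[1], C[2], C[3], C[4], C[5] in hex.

C[0] = 4C, C[1] = BB, C[2] = 92, C[3] = 9B, C[4] = 50, C[5] = CE

C[0]: P[0] ⊕ 58 = BA; E(K, BA) = 4C.
C[1]: P[1] ⊕ 4C = 29; E(K, 29) = BB.
C[2]: P[2] ⊕ BB = 00; E(K, 00) = 92.
C[3]: P[3] ⊕ 92 = 09; E(K, 09) = 9B.
C[4]: P[4] ⊕ 9B = BE; E(K, BE) = 50.
C[5]: P[5] ⊕ 50 = 3C; E(K, 3C) = CE.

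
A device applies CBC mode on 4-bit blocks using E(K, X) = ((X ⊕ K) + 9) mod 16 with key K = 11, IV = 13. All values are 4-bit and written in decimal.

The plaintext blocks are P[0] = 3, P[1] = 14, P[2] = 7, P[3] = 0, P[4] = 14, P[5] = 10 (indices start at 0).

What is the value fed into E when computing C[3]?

1

CBC encryption: C_i = E(K, P_i ⊕ C_{i−1}), with C_{−1} = IV.
C[0]: P[0] ⊕ 13 = 14; E(K, 14) = 14.
C[1]: P[1] ⊕ 14 = 0; E(K, 0) = 4.
C[2]: P[2] ⊕ 4 = 3; E(K, 3) = 1.
C[3]: P[3] ⊕ 1 = 1; E(K, 1) = 3.
So the input to E for block [3] is 1.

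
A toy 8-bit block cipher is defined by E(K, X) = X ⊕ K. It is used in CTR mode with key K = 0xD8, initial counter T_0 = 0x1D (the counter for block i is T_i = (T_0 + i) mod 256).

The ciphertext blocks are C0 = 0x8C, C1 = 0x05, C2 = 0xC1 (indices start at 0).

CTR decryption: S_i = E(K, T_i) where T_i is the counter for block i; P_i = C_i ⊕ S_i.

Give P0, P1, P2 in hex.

P0 = 0x49, P1 = 0xC3, P2 = 0x06

P0: T = 0x1D, S = E(K, T) = 0xC5; 0x8C ⊕ 0xC5 = 0x49.
P1: T = 0x1E, S = E(K, T) = 0xC6; 0x05 ⊕ 0xC6 = 0xC3.
P2: T = 0x1F, S = E(K, T) = 0xC7; 0xC1 ⊕ 0xC7 = 0x06.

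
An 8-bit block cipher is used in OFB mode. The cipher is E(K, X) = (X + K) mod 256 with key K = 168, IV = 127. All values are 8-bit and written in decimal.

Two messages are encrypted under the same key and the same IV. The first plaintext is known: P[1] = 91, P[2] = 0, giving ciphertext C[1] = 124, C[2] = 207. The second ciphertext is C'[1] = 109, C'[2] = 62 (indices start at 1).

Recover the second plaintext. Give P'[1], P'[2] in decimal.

P'[1] = 74, P'[2] = 241

In OFB with a reused IV, both messages share the same keystream S_i, so C_i ⊕ C'_i = P_i ⊕ P'_i and thus P'_i = P_i ⊕ C_i ⊕ C'_i.
P'[1]: 91 ⊕ 124 ⊕ 109 = 74.
P'[2]: 0 ⊕ 207 ⊕ 62 = 241.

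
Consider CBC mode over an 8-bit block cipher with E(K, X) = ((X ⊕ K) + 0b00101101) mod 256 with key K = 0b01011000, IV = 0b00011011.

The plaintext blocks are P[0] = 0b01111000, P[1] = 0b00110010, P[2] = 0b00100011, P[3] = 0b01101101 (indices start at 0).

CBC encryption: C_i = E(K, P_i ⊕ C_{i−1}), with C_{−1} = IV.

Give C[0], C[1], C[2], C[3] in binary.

C[0]: P[0] ⊕ 0b00011011 = 0b01100011; E(K, 0b01100011) = 0b01101000.
C[1]: P[1] ⊕ 0b01101000 = 0b01011010; E(K, 0b01011010) = 0b00101111.
C[2]: P[2] ⊕ 0b00101111 = 0b00001100; E(K, 0b00001100) = 0b10000001.
C[3]: P[3] ⊕ 0b10000001 = 0b11101100; E(K, 0b11101100) = 0b11100001.

C[0] = 0b01101000, C[1] = 0b00101111, C[2] = 0b10000001, C[3] = 0b11100001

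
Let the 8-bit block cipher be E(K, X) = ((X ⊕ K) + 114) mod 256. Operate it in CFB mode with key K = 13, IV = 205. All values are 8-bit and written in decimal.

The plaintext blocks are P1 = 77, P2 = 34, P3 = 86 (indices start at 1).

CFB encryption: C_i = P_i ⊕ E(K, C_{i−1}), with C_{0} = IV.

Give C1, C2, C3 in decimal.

C1 = 127, C2 = 198, C3 = 107

C1: E(K, 205) = 50; 77 ⊕ 50 = 127.
C2: E(K, 127) = 228; 34 ⊕ 228 = 198.
C3: E(K, 198) = 61; 86 ⊕ 61 = 107.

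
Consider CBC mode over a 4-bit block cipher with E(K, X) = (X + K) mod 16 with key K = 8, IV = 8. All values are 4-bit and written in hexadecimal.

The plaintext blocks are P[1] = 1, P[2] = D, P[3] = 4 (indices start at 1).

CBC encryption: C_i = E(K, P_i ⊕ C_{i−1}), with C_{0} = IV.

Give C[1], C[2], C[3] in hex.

C[1] = 1, C[2] = 4, C[3] = 8

C[1]: P[1] ⊕ 8 = 9; E(K, 9) = 1.
C[2]: P[2] ⊕ 1 = C; E(K, C) = 4.
C[3]: P[3] ⊕ 4 = 0; E(K, 0) = 8.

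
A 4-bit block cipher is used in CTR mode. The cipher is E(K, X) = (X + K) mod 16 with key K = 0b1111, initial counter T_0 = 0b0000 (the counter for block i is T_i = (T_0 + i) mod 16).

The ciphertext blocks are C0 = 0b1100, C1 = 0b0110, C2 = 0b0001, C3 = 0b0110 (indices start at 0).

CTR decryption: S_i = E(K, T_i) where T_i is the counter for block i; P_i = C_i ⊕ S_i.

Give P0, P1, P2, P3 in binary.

P0 = 0b0011, P1 = 0b0110, P2 = 0b0000, P3 = 0b0100

P0: T = 0b0000, S = E(K, T) = 0b1111; 0b1100 ⊕ 0b1111 = 0b0011.
P1: T = 0b0001, S = E(K, T) = 0b0000; 0b0110 ⊕ 0b0000 = 0b0110.
P2: T = 0b0010, S = E(K, T) = 0b0001; 0b0001 ⊕ 0b0001 = 0b0000.
P3: T = 0b0011, S = E(K, T) = 0b0010; 0b0110 ⊕ 0b0010 = 0b0100.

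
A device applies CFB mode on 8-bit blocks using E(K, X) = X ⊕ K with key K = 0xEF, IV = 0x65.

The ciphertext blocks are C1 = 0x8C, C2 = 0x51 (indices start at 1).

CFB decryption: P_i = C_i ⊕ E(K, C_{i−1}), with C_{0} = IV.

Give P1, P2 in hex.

P1: E(K, 0x65) = 0x8A; 0x8C ⊕ 0x8A = 0x06.
P2: E(K, 0x8C) = 0x63; 0x51 ⊕ 0x63 = 0x32.

P1 = 0x06, P2 = 0x32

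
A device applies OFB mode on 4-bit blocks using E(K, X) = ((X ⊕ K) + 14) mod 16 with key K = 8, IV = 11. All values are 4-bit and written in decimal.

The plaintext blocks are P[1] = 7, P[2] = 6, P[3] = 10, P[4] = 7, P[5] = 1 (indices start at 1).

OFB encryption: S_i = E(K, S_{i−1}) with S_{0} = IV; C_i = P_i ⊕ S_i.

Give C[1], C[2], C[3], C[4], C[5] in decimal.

C[1]: S = E(K, 11) = 1; 7 ⊕ 1 = 6.
C[2]: S = E(K, 1) = 7; 6 ⊕ 7 = 1.
C[3]: S = E(K, 7) = 13; 10 ⊕ 13 = 7.
C[4]: S = E(K, 13) = 3; 7 ⊕ 3 = 4.
C[5]: S = E(K, 3) = 9; 1 ⊕ 9 = 8.

C[1] = 6, C[2] = 1, C[3] = 7, C[4] = 4, C[5] = 8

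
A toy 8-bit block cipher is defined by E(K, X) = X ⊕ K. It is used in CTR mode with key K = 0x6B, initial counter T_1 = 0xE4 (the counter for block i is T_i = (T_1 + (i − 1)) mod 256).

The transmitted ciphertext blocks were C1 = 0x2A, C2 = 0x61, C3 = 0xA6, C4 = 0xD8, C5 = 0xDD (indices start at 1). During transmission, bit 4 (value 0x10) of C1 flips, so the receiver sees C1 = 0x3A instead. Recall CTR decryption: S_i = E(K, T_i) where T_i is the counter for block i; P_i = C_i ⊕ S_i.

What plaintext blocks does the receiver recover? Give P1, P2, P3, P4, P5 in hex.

P1 = 0xB5, P2 = 0xEF, P3 = 0x2B, P4 = 0x54, P5 = 0x5E

Only C1 changed, to 0x3A. In CTR, a change in C_i flips the same bit in P_i only; the keystream is unaffected. Decrypting the received ciphertext:
P1: T = 0xE4, S = E(K, T) = 0x8F; 0x3A ⊕ 0x8F = 0xB5.
P2: T = 0xE5, S = E(K, T) = 0x8E; 0x61 ⊕ 0x8E = 0xEF.
P3: T = 0xE6, S = E(K, T) = 0x8D; 0xA6 ⊕ 0x8D = 0x2B.
P4: T = 0xE7, S = E(K, T) = 0x8C; 0xD8 ⊕ 0x8C = 0x54.
P5: T = 0xE8, S = E(K, T) = 0x83; 0xDD ⊕ 0x83 = 0x5E.
Blocks that differ from the original plaintext: P1.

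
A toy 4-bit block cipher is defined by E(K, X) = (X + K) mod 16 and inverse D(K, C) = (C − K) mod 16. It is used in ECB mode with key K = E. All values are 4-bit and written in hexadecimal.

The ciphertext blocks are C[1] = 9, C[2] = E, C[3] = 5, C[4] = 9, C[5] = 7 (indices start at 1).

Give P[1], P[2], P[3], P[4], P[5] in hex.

P[1] = B, P[2] = 0, P[3] = 7, P[4] = B, P[5] = 9

ECB decryption: P_i = D(K, C_i).
P[1]: D(K, 9) = B.
P[2]: D(K, E) = 0.
P[3]: D(K, 5) = 7.
P[4]: D(K, 9) = B.
P[5]: D(K, 7) = 9.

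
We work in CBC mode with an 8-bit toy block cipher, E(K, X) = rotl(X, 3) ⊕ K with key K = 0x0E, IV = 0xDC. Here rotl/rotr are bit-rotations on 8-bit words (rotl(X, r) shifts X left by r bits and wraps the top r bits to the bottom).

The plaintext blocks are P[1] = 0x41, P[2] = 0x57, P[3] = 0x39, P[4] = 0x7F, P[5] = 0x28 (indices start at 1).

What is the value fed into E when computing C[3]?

0x9A

CBC encryption: C_i = E(K, P_i ⊕ C_{i−1}), with C_{0} = IV.
C[1]: P[1] ⊕ 0xDC = 0x9D; E(K, 0x9D) = 0xE2.
C[2]: P[2] ⊕ 0xE2 = 0xB5; E(K, 0xB5) = 0xA3.
C[3]: P[3] ⊕ 0xA3 = 0x9A; E(K, 0x9A) = 0xDA.
So the input to E for block [3] is 0x9A.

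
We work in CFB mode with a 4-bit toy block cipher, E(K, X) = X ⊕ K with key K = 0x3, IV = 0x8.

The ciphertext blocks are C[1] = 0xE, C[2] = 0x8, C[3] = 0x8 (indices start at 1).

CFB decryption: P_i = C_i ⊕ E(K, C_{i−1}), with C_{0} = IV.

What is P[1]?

P[1] = 0x5

P[1]: E(K, 0x8) = 0xB; 0xE ⊕ 0xB = 0x5.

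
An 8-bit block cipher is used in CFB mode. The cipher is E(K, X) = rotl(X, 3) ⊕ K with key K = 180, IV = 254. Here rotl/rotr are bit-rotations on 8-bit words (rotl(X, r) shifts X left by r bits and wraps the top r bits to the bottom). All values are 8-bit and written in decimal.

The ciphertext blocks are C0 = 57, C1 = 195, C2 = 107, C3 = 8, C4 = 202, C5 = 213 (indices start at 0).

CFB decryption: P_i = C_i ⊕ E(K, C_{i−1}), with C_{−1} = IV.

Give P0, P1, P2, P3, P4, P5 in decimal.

P0 = 122, P1 = 190, P2 = 193, P3 = 231, P4 = 62, P5 = 55

P0: E(K, 254) = 67; 57 ⊕ 67 = 122.
P1: E(K, 57) = 125; 195 ⊕ 125 = 190.
P2: E(K, 195) = 170; 107 ⊕ 170 = 193.
P3: E(K, 107) = 239; 8 ⊕ 239 = 231.
P4: E(K, 8) = 244; 202 ⊕ 244 = 62.
P5: E(K, 202) = 226; 213 ⊕ 226 = 55.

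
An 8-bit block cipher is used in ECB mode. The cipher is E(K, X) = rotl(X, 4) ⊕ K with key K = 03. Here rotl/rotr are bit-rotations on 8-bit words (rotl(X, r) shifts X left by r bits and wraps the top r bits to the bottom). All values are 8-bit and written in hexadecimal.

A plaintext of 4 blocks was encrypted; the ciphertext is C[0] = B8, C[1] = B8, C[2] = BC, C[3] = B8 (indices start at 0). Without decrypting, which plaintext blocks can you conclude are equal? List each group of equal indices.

ECB encrypts each block independently with the same key, so equal ciphertext blocks imply equal plaintext blocks.
C[0] = C[1] = C[3] = B8, so P[0] = P[1] = P[3].

P[0] = P[1] = P[3]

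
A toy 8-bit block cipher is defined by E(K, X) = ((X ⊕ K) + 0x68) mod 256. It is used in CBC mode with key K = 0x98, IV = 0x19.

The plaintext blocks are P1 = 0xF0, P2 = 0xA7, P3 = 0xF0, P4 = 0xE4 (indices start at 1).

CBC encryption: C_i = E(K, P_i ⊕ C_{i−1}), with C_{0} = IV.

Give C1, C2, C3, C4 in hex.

C1 = 0xD9, C2 = 0x4E, C3 = 0x8E, C4 = 0x5A

C1: P1 ⊕ 0x19 = 0xE9; E(K, 0xE9) = 0xD9.
C2: P2 ⊕ 0xD9 = 0x7E; E(K, 0x7E) = 0x4E.
C3: P3 ⊕ 0x4E = 0xBE; E(K, 0xBE) = 0x8E.
C4: P4 ⊕ 0x8E = 0x6A; E(K, 0x6A) = 0x5A.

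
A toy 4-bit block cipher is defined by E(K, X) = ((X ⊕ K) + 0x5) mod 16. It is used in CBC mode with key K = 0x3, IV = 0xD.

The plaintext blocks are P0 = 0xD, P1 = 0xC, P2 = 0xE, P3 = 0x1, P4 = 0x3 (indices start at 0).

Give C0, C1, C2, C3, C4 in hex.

C0 = 0x8, C1 = 0xC, C2 = 0x6, C3 = 0x9, C4 = 0xE

CBC encryption: C_i = E(K, P_i ⊕ C_{i−1}), with C_{−1} = IV.
C0: P0 ⊕ 0xD = 0x0; E(K, 0x0) = 0x8.
C1: P1 ⊕ 0x8 = 0x4; E(K, 0x4) = 0xC.
C2: P2 ⊕ 0xC = 0x2; E(K, 0x2) = 0x6.
C3: P3 ⊕ 0x6 = 0x7; E(K, 0x7) = 0x9.
C4: P4 ⊕ 0x9 = 0xA; E(K, 0xA) = 0xE.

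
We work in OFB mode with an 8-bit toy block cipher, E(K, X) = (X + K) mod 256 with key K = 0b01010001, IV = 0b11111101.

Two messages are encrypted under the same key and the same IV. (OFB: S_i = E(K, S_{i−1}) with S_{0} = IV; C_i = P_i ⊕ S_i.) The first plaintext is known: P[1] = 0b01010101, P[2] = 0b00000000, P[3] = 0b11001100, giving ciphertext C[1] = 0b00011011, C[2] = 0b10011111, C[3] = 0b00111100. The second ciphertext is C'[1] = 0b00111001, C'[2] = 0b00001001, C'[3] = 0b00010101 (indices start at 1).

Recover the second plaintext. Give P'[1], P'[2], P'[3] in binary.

P'[1] = 0b01110111, P'[2] = 0b10010110, P'[3] = 0b11100101

In OFB with a reused IV, both messages share the same keystream S_i, so C_i ⊕ C'_i = P_i ⊕ P'_i and thus P'_i = P_i ⊕ C_i ⊕ C'_i.
P'[1]: 0b01010101 ⊕ 0b00011011 ⊕ 0b00111001 = 0b01110111.
P'[2]: 0b00000000 ⊕ 0b10011111 ⊕ 0b00001001 = 0b10010110.
P'[3]: 0b11001100 ⊕ 0b00111100 ⊕ 0b00010101 = 0b11100101.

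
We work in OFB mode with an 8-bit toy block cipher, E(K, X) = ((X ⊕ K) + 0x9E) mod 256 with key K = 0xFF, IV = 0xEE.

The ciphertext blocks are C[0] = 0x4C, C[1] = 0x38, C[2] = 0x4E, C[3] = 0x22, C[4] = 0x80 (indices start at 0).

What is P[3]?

P[3] = 0xCC

OFB decryption: S_i = E(K, S_{i−1}) with S_{−1} = IV; P_i = C_i ⊕ S_i.
P[0]: S = E(K, 0xEE) = 0xAF; 0x4C ⊕ 0xAF = 0xE3.
P[1]: S = E(K, 0xAF) = 0xEE; 0x38 ⊕ 0xEE = 0xD6.
P[2]: S = E(K, 0xEE) = 0xAF; 0x4E ⊕ 0xAF = 0xE1.
P[3]: S = E(K, 0xAF) = 0xEE; 0x22 ⊕ 0xEE = 0xCC.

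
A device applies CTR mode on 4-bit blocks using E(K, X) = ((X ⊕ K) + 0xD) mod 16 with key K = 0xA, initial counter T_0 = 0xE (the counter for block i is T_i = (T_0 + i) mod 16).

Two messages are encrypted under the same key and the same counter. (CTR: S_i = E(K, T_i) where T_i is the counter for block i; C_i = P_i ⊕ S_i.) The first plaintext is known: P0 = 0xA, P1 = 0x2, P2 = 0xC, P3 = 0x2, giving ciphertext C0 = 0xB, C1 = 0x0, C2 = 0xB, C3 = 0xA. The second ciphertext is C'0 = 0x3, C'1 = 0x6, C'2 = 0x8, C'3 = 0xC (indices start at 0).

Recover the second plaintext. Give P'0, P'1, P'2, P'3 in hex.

In CTR with a reused counter, both messages share the same keystream S_i, so C_i ⊕ C'_i = P_i ⊕ P'_i and thus P'_i = P_i ⊕ C_i ⊕ C'_i.
P'0: 0xA ⊕ 0xB ⊕ 0x3 = 0x2.
P'1: 0x2 ⊕ 0x0 ⊕ 0x6 = 0x4.
P'2: 0xC ⊕ 0xB ⊕ 0x8 = 0xF.
P'3: 0x2 ⊕ 0xA ⊕ 0xC = 0x4.

P'0 = 0x2, P'1 = 0x4, P'2 = 0xF, P'3 = 0x4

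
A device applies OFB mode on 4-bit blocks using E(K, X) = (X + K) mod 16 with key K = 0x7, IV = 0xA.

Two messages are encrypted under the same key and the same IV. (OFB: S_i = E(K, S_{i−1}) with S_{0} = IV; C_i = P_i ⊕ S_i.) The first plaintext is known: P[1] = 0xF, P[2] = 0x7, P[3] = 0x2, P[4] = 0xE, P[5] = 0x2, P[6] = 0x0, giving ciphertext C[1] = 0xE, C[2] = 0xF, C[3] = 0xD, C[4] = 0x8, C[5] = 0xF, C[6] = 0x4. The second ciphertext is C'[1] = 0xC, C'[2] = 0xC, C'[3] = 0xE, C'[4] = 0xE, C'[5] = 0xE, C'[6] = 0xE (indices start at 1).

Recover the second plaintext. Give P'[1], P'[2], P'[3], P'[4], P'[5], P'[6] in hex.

In OFB with a reused IV, both messages share the same keystream S_i, so C_i ⊕ C'_i = P_i ⊕ P'_i and thus P'_i = P_i ⊕ C_i ⊕ C'_i.
P'[1]: 0xF ⊕ 0xE ⊕ 0xC = 0xD.
P'[2]: 0x7 ⊕ 0xF ⊕ 0xC = 0x4.
P'[3]: 0x2 ⊕ 0xD ⊕ 0xE = 0x1.
P'[4]: 0xE ⊕ 0x8 ⊕ 0xE = 0x8.
P'[5]: 0x2 ⊕ 0xF ⊕ 0xE = 0x3.
P'[6]: 0x0 ⊕ 0x4 ⊕ 0xE = 0xA.

P'[1] = 0xD, P'[2] = 0x4, P'[3] = 0x1, P'[4] = 0x8, P'[5] = 0x3, P'[6] = 0xA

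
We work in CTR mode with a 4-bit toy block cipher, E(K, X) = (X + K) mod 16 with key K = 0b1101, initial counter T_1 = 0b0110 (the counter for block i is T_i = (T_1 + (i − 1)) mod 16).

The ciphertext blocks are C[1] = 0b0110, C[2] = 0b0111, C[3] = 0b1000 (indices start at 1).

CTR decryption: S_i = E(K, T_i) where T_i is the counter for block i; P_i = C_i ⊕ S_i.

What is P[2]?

P[2] = 0b0011

P[2]: T = 0b0111, S = E(K, T) = 0b0100; 0b0111 ⊕ 0b0100 = 0b0011.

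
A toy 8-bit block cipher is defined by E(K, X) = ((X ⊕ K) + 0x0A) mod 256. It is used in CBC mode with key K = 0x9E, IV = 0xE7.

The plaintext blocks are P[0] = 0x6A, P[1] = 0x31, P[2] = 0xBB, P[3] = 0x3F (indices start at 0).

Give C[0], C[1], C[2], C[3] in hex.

CBC encryption: C_i = E(K, P_i ⊕ C_{i−1}), with C_{−1} = IV.
C[0]: P[0] ⊕ 0xE7 = 0x8D; E(K, 0x8D) = 0x1D.
C[1]: P[1] ⊕ 0x1D = 0x2C; E(K, 0x2C) = 0xBC.
C[2]: P[2] ⊕ 0xBC = 0x07; E(K, 0x07) = 0xA3.
C[3]: P[3] ⊕ 0xA3 = 0x9C; E(K, 0x9C) = 0x0C.

C[0] = 0x1D, C[1] = 0xBC, C[2] = 0xA3, C[3] = 0x0C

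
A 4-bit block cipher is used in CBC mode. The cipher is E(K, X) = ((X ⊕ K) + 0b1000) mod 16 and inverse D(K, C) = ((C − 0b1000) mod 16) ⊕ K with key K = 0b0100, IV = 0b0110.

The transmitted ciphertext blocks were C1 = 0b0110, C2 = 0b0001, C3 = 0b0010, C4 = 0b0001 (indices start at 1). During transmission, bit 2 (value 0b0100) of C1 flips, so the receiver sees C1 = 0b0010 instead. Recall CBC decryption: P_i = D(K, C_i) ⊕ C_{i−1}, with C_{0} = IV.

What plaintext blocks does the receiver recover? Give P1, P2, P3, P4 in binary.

P1 = 0b1000, P2 = 0b1111, P3 = 0b1111, P4 = 0b1111

Only C1 changed, to 0b0010. In CBC, a change in C_i garbles P_i and flips the same bit in P_{i+1}. Decrypting the received ciphertext:
P1: D(K, 0b0010) = 0b1110; 0b1110 ⊕ 0b0110 = 0b1000.
P2: D(K, 0b0001) = 0b1101; 0b1101 ⊕ 0b0010 = 0b1111.
P3: D(K, 0b0010) = 0b1110; 0b1110 ⊕ 0b0001 = 0b1111.
P4: D(K, 0b0001) = 0b1101; 0b1101 ⊕ 0b0010 = 0b1111.
Blocks that differ from the original plaintext: P1, P2.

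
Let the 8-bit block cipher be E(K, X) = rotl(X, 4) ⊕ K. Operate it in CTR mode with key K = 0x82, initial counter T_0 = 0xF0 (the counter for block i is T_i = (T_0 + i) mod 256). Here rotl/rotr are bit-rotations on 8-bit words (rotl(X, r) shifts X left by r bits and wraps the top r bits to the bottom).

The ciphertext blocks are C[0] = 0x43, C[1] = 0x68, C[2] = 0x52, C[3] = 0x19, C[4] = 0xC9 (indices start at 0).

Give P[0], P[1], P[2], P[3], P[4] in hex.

P[0] = 0xCE, P[1] = 0xF5, P[2] = 0xFF, P[3] = 0xA4, P[4] = 0x04

CTR decryption: S_i = E(K, T_i) where T_i is the counter for block i; P_i = C_i ⊕ S_i.
P[0]: T = 0xF0, S = E(K, T) = 0x8D; 0x43 ⊕ 0x8D = 0xCE.
P[1]: T = 0xF1, S = E(K, T) = 0x9D; 0x68 ⊕ 0x9D = 0xF5.
P[2]: T = 0xF2, S = E(K, T) = 0xAD; 0x52 ⊕ 0xAD = 0xFF.
P[3]: T = 0xF3, S = E(K, T) = 0xBD; 0x19 ⊕ 0xBD = 0xA4.
P[4]: T = 0xF4, S = E(K, T) = 0xCD; 0xC9 ⊕ 0xCD = 0x04.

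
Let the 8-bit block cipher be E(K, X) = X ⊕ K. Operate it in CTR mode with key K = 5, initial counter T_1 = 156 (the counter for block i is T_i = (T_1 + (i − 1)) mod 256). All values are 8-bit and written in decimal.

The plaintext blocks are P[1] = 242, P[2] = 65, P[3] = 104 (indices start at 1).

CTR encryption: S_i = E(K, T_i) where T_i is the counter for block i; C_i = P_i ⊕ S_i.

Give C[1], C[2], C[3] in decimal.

C[1] = 107, C[2] = 217, C[3] = 243

C[1]: T = 156, S = E(K, T) = 153; 242 ⊕ 153 = 107.
C[2]: T = 157, S = E(K, T) = 152; 65 ⊕ 152 = 217.
C[3]: T = 158, S = E(K, T) = 155; 104 ⊕ 155 = 243.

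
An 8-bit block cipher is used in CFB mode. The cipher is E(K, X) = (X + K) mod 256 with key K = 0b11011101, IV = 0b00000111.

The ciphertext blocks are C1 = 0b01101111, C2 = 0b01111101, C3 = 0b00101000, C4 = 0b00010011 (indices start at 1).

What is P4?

CFB decryption: P_i = C_i ⊕ E(K, C_{i−1}), with C_{0} = IV.
P4: E(K, 0b00101000) = 0b00000101; 0b00010011 ⊕ 0b00000101 = 0b00010110.

P4 = 0b00010110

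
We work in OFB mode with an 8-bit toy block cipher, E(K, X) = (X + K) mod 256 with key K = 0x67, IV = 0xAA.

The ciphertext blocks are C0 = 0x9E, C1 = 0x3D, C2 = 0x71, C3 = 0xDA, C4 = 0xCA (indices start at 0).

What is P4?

OFB decryption: S_i = E(K, S_{i−1}) with S_{−1} = IV; P_i = C_i ⊕ S_i.
P0: S = E(K, 0xAA) = 0x11; 0x9E ⊕ 0x11 = 0x8F.
P1: S = E(K, 0x11) = 0x78; 0x3D ⊕ 0x78 = 0x45.
P2: S = E(K, 0x78) = 0xDF; 0x71 ⊕ 0xDF = 0xAE.
P3: S = E(K, 0xDF) = 0x46; 0xDA ⊕ 0x46 = 0x9C.
P4: S = E(K, 0x46) = 0xAD; 0xCA ⊕ 0xAD = 0x67.

P4 = 0x67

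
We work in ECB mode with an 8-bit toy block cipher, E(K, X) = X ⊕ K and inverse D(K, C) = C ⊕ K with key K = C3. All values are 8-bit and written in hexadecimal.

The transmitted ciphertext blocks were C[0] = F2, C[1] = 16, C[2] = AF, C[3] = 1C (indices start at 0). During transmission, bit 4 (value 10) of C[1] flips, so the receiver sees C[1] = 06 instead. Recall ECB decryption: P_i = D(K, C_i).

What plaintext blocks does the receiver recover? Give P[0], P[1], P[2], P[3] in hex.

P[0] = 31, P[1] = C5, P[2] = 6C, P[3] = DF

Only C[1] changed, to 06. In ECB, a change in C_i affects only P_i. Decrypting the received ciphertext:
P[0]: D(K, F2) = 31.
P[1]: D(K, 06) = C5.
P[2]: D(K, AF) = 6C.
P[3]: D(K, 1C) = DF.
Blocks that differ from the original plaintext: P[1].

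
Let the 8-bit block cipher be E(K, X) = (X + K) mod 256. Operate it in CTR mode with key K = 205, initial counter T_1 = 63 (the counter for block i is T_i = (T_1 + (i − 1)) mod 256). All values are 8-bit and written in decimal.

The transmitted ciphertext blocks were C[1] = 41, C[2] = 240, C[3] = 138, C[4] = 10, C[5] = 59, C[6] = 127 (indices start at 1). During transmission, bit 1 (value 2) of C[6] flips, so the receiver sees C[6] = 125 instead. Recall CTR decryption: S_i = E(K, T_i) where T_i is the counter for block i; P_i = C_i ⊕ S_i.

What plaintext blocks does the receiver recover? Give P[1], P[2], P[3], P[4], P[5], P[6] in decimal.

P[1] = 37, P[2] = 253, P[3] = 132, P[4] = 5, P[5] = 43, P[6] = 108

Only C[6] changed, to 125. In CTR, a change in C_i flips the same bit in P_i only; the keystream is unaffected. Decrypting the received ciphertext:
P[1]: T = 63, S = E(K, T) = 12; 41 ⊕ 12 = 37.
P[2]: T = 64, S = E(K, T) = 13; 240 ⊕ 13 = 253.
P[3]: T = 65, S = E(K, T) = 14; 138 ⊕ 14 = 132.
P[4]: T = 66, S = E(K, T) = 15; 10 ⊕ 15 = 5.
P[5]: T = 67, S = E(K, T) = 16; 59 ⊕ 16 = 43.
P[6]: T = 68, S = E(K, T) = 17; 125 ⊕ 17 = 108.
Blocks that differ from the original plaintext: P[6].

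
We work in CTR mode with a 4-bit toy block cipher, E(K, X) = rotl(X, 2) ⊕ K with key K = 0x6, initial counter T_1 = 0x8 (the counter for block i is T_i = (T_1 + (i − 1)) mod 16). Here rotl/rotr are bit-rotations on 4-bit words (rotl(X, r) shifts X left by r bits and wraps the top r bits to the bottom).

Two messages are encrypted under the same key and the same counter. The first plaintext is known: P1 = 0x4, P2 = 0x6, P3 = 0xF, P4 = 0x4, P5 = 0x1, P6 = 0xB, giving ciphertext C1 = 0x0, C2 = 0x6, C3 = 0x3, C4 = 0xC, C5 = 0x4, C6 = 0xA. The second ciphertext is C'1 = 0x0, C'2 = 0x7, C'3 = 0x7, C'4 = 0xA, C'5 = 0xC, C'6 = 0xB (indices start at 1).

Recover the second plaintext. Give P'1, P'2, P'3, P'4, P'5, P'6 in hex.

In CTR with a reused counter, both messages share the same keystream S_i, so C_i ⊕ C'_i = P_i ⊕ P'_i and thus P'_i = P_i ⊕ C_i ⊕ C'_i.
P'1: 0x4 ⊕ 0x0 ⊕ 0x0 = 0x4.
P'2: 0x6 ⊕ 0x6 ⊕ 0x7 = 0x7.
P'3: 0xF ⊕ 0x3 ⊕ 0x7 = 0xB.
P'4: 0x4 ⊕ 0xC ⊕ 0xA = 0x2.
P'5: 0x1 ⊕ 0x4 ⊕ 0xC = 0x9.
P'6: 0xB ⊕ 0xA ⊕ 0xB = 0xA.

P'1 = 0x4, P'2 = 0x7, P'3 = 0xB, P'4 = 0x2, P'5 = 0x9, P'6 = 0xA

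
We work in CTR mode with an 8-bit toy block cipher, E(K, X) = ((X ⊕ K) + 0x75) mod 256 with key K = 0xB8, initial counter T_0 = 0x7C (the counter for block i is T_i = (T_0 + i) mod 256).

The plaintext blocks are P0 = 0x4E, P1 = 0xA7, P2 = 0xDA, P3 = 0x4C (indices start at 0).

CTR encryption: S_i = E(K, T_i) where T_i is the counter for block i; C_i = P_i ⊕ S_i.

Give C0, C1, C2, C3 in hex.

C0 = 0x77, C1 = 0x9D, C2 = 0xE1, C3 = 0x70

C0: T = 0x7C, S = E(K, T) = 0x39; 0x4E ⊕ 0x39 = 0x77.
C1: T = 0x7D, S = E(K, T) = 0x3A; 0xA7 ⊕ 0x3A = 0x9D.
C2: T = 0x7E, S = E(K, T) = 0x3B; 0xDA ⊕ 0x3B = 0xE1.
C3: T = 0x7F, S = E(K, T) = 0x3C; 0x4C ⊕ 0x3C = 0x70.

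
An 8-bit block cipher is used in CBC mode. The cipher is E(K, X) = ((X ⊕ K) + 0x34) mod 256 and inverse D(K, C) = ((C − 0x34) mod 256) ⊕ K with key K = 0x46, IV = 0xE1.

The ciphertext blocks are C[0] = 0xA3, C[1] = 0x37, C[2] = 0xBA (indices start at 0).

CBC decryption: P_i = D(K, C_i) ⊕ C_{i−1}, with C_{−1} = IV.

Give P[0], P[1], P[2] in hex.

P[0]: D(K, 0xA3) = 0x29; 0x29 ⊕ 0xE1 = 0xC8.
P[1]: D(K, 0x37) = 0x45; 0x45 ⊕ 0xA3 = 0xE6.
P[2]: D(K, 0xBA) = 0xC0; 0xC0 ⊕ 0x37 = 0xF7.

P[0] = 0xC8, P[1] = 0xE6, P[2] = 0xF7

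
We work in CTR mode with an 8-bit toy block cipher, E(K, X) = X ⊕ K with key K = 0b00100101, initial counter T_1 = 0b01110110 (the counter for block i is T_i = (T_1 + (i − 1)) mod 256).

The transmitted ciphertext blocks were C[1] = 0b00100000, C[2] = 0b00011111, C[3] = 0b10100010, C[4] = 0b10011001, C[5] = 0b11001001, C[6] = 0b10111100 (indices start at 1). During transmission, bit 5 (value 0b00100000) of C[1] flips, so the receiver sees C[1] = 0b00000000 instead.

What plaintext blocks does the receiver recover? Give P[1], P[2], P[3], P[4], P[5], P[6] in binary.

P[1] = 0b01010011, P[2] = 0b01001101, P[3] = 0b11111111, P[4] = 0b11000101, P[5] = 0b10010110, P[6] = 0b11100010

CTR decryption: S_i = E(K, T_i) where T_i is the counter for block i; P_i = C_i ⊕ S_i.
Only C[1] changed, to 0b00000000. In CTR, a change in C_i flips the same bit in P_i only; the keystream is unaffected. Decrypting the received ciphertext:
P[1]: T = 0b01110110, S = E(K, T) = 0b01010011; 0b00000000 ⊕ 0b01010011 = 0b01010011.
P[2]: T = 0b01110111, S = E(K, T) = 0b01010010; 0b00011111 ⊕ 0b01010010 = 0b01001101.
P[3]: T = 0b01111000, S = E(K, T) = 0b01011101; 0b10100010 ⊕ 0b01011101 = 0b11111111.
P[4]: T = 0b01111001, S = E(K, T) = 0b01011100; 0b10011001 ⊕ 0b01011100 = 0b11000101.
P[5]: T = 0b01111010, S = E(K, T) = 0b01011111; 0b11001001 ⊕ 0b01011111 = 0b10010110.
P[6]: T = 0b01111011, S = E(K, T) = 0b01011110; 0b10111100 ⊕ 0b01011110 = 0b11100010.
Blocks that differ from the original plaintext: P[1].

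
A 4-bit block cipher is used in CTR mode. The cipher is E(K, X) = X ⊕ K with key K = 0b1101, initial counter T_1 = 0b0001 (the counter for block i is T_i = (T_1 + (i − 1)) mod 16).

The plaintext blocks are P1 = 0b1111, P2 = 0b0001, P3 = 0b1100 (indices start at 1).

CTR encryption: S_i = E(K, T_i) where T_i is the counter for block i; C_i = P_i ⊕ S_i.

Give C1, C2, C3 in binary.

C1 = 0b0011, C2 = 0b1110, C3 = 0b0010

C1: T = 0b0001, S = E(K, T) = 0b1100; 0b1111 ⊕ 0b1100 = 0b0011.
C2: T = 0b0010, S = E(K, T) = 0b1111; 0b0001 ⊕ 0b1111 = 0b1110.
C3: T = 0b0011, S = E(K, T) = 0b1110; 0b1100 ⊕ 0b1110 = 0b0010.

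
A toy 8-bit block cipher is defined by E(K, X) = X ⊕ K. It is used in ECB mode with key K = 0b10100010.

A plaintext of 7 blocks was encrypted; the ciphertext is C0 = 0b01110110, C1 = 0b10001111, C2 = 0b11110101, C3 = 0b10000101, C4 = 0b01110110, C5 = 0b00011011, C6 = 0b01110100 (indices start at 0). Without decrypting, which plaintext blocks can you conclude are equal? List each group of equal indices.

P0 = P4

ECB encrypts each block independently with the same key, so equal ciphertext blocks imply equal plaintext blocks.
C0 = C4 = 0b01110110, so P0 = P4.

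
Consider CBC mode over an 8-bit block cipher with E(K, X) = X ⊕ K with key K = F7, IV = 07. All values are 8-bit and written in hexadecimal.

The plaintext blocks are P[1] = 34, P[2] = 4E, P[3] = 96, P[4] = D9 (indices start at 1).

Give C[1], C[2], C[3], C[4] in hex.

C[1] = C4, C[2] = 7D, C[3] = 1C, C[4] = 32

CBC encryption: C_i = E(K, P_i ⊕ C_{i−1}), with C_{0} = IV.
C[1]: P[1] ⊕ 07 = 33; E(K, 33) = C4.
C[2]: P[2] ⊕ C4 = 8A; E(K, 8A) = 7D.
C[3]: P[3] ⊕ 7D = EB; E(K, EB) = 1C.
C[4]: P[4] ⊕ 1C = C5; E(K, C5) = 32.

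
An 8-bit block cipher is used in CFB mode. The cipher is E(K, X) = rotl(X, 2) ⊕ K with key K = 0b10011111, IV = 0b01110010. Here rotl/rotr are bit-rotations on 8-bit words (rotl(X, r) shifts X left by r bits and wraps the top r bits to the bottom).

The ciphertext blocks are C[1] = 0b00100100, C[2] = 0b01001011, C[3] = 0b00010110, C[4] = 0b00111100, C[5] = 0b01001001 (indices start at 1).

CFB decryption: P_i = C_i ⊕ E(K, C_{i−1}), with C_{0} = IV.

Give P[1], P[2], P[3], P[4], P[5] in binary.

P[1]: E(K, 0b01110010) = 0b01010110; 0b00100100 ⊕ 0b01010110 = 0b01110010.
P[2]: E(K, 0b00100100) = 0b00001111; 0b01001011 ⊕ 0b00001111 = 0b01000100.
P[3]: E(K, 0b01001011) = 0b10110010; 0b00010110 ⊕ 0b10110010 = 0b10100100.
P[4]: E(K, 0b00010110) = 0b11000111; 0b00111100 ⊕ 0b11000111 = 0b11111011.
P[5]: E(K, 0b00111100) = 0b01101111; 0b01001001 ⊕ 0b01101111 = 0b00100110.

P[1] = 0b01110010, P[2] = 0b01000100, P[3] = 0b10100100, P[4] = 0b11111011, P[5] = 0b00100110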